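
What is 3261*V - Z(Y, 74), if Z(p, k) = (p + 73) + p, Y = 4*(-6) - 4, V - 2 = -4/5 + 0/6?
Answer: 19481/5 ≈ 3896.2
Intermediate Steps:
V = 6/5 (V = 2 + (-4/5 + 0/6) = 2 + (-4*⅕ + 0*(⅙)) = 2 + (-⅘ + 0) = 2 - ⅘ = 6/5 ≈ 1.2000)
Y = -28 (Y = -24 - 4 = -28)
Z(p, k) = 73 + 2*p (Z(p, k) = (73 + p) + p = 73 + 2*p)
3261*V - Z(Y, 74) = 3261*(6/5) - (73 + 2*(-28)) = 19566/5 - (73 - 56) = 19566/5 - 1*17 = 19566/5 - 17 = 19481/5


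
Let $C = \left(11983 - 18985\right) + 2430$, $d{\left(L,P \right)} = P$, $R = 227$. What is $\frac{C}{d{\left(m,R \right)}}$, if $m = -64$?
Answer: $- \frac{4572}{227} \approx -20.141$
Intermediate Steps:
$C = -4572$ ($C = -7002 + 2430 = -4572$)
$\frac{C}{d{\left(m,R \right)}} = - \frac{4572}{227}$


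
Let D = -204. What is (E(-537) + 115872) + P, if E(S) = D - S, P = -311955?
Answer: -195750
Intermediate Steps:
E(S) = -204 - S
(E(-537) + 115872) + P = ((-204 - 1*(-537)) + 115872) - 311955 = ((-204 + 537) + 115872) - 311955 = (333 + 115872) - 311955 = 116205 - 311955 = -195750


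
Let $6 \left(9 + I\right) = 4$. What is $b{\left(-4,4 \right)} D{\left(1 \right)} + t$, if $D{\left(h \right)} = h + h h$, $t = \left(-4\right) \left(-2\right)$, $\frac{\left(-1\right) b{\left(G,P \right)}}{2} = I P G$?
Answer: $- \frac{1576}{3} \approx -525.33$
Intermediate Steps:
$I = - \frac{25}{3}$ ($I = -9 + \frac{1}{6} \cdot 4 = -9 + \frac{2}{3} = - \frac{25}{3} \approx -8.3333$)
$b{\left(G,P \right)} = \frac{50 G P}{3}$ ($b{\left(G,P \right)} = - 2 - \frac{25 P}{3} G = - 2 \left(- \frac{25 G P}{3}\right) = \frac{50 G P}{3}$)
$t = 8$
$D{\left(h \right)} = h + h^{2}$
$b{\left(-4,4 \right)} D{\left(1 \right)} + t = \frac{50}{3} \left(-4\right) 4 \cdot 1 \left(1 + 1\right) + 8 = - \frac{800 \cdot 1 \cdot 2}{3} + 8 = \left(- \frac{800}{3}\right) 2 + 8 = - \frac{1600}{3} + 8 = - \frac{1576}{3}$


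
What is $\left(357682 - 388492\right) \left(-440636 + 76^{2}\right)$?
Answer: $13398036600$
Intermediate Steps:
$\left(357682 - 388492\right) \left(-440636 + 76^{2}\right) = - 30810 \left(-440636 + 5776\right) = \left(-30810\right) \left(-434860\right) = 13398036600$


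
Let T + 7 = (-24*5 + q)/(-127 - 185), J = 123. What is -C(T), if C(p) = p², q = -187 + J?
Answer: -62500/1521 ≈ -41.091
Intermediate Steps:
q = -64 (q = -187 + 123 = -64)
T = -250/39 (T = -7 + (-24*5 - 64)/(-127 - 185) = -7 + (-120 - 64)/(-312) = -7 - 184*(-1/312) = -7 + 23/39 = -250/39 ≈ -6.4103)
-C(T) = -(-250/39)² = -1*62500/1521 = -62500/1521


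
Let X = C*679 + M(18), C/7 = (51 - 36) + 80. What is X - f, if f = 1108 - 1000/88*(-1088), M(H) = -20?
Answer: 4818477/11 ≈ 4.3804e+5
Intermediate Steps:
f = 148188/11 (f = 1108 - 1000*1/88*(-1088) = 1108 - 125/11*(-1088) = 1108 + 136000/11 = 148188/11 ≈ 13472.)
C = 665 (C = 7*((51 - 36) + 80) = 7*(15 + 80) = 7*95 = 665)
X = 451515 (X = 665*679 - 20 = 451535 - 20 = 451515)
X - f = 451515 - 1*148188/11 = 451515 - 148188/11 = 4818477/11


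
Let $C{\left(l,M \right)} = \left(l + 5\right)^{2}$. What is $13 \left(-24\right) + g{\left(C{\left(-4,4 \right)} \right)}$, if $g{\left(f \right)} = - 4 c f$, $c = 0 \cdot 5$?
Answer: $-312$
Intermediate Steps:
$c = 0$
$C{\left(l,M \right)} = \left(5 + l\right)^{2}$
$g{\left(f \right)} = 0$ ($g{\left(f \right)} = \left(-4\right) 0 f = 0 f = 0$)
$13 \left(-24\right) + g{\left(C{\left(-4,4 \right)} \right)} = 13 \left(-24\right) + 0 = -312 + 0 = -312$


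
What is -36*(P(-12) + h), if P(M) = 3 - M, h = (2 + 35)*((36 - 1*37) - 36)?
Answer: 48744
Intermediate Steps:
h = -1369 (h = 37*((36 - 37) - 36) = 37*(-1 - 36) = 37*(-37) = -1369)
-36*(P(-12) + h) = -36*((3 - 1*(-12)) - 1369) = -36*((3 + 12) - 1369) = -36*(15 - 1369) = -36*(-1354) = 48744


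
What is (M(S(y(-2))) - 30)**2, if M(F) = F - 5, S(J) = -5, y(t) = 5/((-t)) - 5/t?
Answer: 1600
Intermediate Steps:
y(t) = -10/t (y(t) = 5*(-1/t) - 5/t = -5/t - 5/t = -10/t)
M(F) = -5 + F
(M(S(y(-2))) - 30)**2 = ((-5 - 5) - 30)**2 = (-10 - 30)**2 = (-40)**2 = 1600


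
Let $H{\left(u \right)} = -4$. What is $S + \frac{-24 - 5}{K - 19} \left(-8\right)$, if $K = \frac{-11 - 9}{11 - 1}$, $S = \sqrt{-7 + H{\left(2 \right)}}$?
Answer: $- \frac{232}{21} + i \sqrt{11} \approx -11.048 + 3.3166 i$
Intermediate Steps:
$S = i \sqrt{11}$ ($S = \sqrt{-7 - 4} = \sqrt{-11} = i \sqrt{11} \approx 3.3166 i$)
$K = -2$ ($K = - \frac{20}{10} = \left(-20\right) \frac{1}{10} = -2$)
$S + \frac{-24 - 5}{K - 19} \left(-8\right) = i \sqrt{11} + \frac{-24 - 5}{-2 - 19} \left(-8\right) = i \sqrt{11} + - \frac{29}{-21} \left(-8\right) = i \sqrt{11} + \left(-29\right) \left(- \frac{1}{21}\right) \left(-8\right) = i \sqrt{11} + \frac{29}{21} \left(-8\right) = i \sqrt{11} - \frac{232}{21} = - \frac{232}{21} + i \sqrt{11}$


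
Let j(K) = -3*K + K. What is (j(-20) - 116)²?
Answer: 5776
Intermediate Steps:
j(K) = -2*K
(j(-20) - 116)² = (-2*(-20) - 116)² = (40 - 116)² = (-76)² = 5776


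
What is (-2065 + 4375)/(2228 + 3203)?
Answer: 2310/5431 ≈ 0.42534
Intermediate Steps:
(-2065 + 4375)/(2228 + 3203) = 2310/5431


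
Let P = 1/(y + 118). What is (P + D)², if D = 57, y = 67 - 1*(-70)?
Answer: 211295296/65025 ≈ 3249.4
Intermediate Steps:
y = 137 (y = 67 + 70 = 137)
P = 1/255 (P = 1/(137 + 118) = 1/255 ≈ 0.0039216)
(P + D)² = (1/255 + 57)² = (14536/255)² = 211295296/65025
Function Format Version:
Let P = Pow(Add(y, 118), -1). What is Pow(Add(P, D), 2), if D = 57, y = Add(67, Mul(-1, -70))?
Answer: Rational(211295296, 65025) ≈ 3249.4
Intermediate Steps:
y = 137 (y = Add(67, 70) = 137)
P = Rational(1, 255) (P = Pow(Add(137, 118), -1) = Pow(255, -1) = Rational(1, 255) ≈ 0.0039216)
Pow(Add(P, D), 2) = Pow(Add(Rational(1, 255), 57), 2) = Pow(Rational(14536, 255), 2) = Rational(211295296, 65025)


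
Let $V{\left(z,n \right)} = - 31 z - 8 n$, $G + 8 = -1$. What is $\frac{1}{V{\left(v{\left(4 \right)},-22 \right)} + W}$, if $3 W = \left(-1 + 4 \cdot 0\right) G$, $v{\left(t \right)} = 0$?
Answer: $\frac{1}{179} \approx 0.0055866$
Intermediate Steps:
$G = -9$ ($G = -8 - 1 = -9$)
$W = 3$ ($W = \frac{\left(-1 + 4 \cdot 0\right) \left(-9\right)}{3} = \frac{\left(-1 + 0\right) \left(-9\right)}{3} = \frac{\left(-1\right) \left(-9\right)}{3} = \frac{1}{3} \cdot 9 = 3$)
$\frac{1}{V{\left(v{\left(4 \right)},-22 \right)} + W} = \frac{1}{\left(\left(-31\right) 0 - -176\right) + 3} = \frac{1}{\left(0 + 176\right) + 3} = \frac{1}{176 + 3} = \frac{1}{179}$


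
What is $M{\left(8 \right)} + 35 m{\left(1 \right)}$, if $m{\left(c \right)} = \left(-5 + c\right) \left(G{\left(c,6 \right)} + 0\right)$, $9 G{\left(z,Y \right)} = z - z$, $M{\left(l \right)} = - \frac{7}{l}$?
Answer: $- \frac{7}{8} \approx -0.875$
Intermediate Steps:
$G{\left(z,Y \right)} = 0$ ($G{\left(z,Y \right)} = \frac{z - z}{9} = \frac{1}{9} \cdot 0 = 0$)
$m{\left(c \right)} = 0$ ($m{\left(c \right)} = \left(-5 + c\right) \left(0 + 0\right) = \left(-5 + c\right) 0 = 0$)
$M{\left(8 \right)} + 35 m{\left(1 \right)} = - \frac{7}{8} + 35 \cdot 0 = \left(-7\right) \frac{1}{8} + 0 = - \frac{7}{8} + 0 = - \frac{7}{8}$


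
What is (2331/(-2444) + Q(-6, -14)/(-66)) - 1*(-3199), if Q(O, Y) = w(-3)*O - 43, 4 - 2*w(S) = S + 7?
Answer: 257981371/80652 ≈ 3198.7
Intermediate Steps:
w(S) = -3/2 - S/2 (w(S) = 2 - (S + 7)/2 = 2 - (7 + S)/2 = 2 + (-7/2 - S/2) = -3/2 - S/2)
Q(O, Y) = -43 (Q(O, Y) = (-3/2 - ½*(-3))*O - 43 = (-3/2 + 3/2)*O - 43 = 0*O - 43 = 0 - 43 = -43)
(2331/(-2444) + Q(-6, -14)/(-66)) - 1*(-3199) = (2331/(-2444) - 43/(-66)) - 1*(-3199) = (2331*(-1/2444) - 43*(-1/66)) + 3199 = (-2331/2444 + 43/66) + 3199 = -24377/80652 + 3199 = 257981371/80652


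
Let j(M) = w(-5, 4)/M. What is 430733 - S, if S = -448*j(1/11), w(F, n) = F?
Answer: 406093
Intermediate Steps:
j(M) = -5/M
S = 24640 (S = -(-2240)/(1/11) = -(-2240)/1/11 = -(-2240)*11 = -448*(-55) = 24640)
430733 - S = 430733 - 1*24640 = 430733 - 24640 = 406093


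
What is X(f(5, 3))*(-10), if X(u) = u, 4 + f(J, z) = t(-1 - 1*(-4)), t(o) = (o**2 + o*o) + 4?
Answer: -180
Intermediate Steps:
t(o) = 4 + 2*o**2 (t(o) = (o**2 + o**2) + 4 = 2*o**2 + 4 = 4 + 2*o**2)
f(J, z) = 18 (f(J, z) = -4 + (4 + 2*(-1 - 1*(-4))**2) = -4 + (4 + 2*(-1 + 4)**2) = -4 + (4 + 2*3**2) = -4 + (4 + 2*9) = -4 + (4 + 18) = -4 + 22 = 18)
X(f(5, 3))*(-10) = 18*(-10) = -180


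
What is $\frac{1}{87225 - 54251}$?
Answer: $\frac{1}{32974} \approx 3.0327 \cdot 10^{-5}$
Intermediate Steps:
$\frac{1}{87225 - 54251} = \frac{1}{32974}$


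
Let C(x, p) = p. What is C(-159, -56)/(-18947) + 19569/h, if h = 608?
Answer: 370807891/11519776 ≈ 32.189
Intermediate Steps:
C(-159, -56)/(-18947) + 19569/h = -56/(-18947) + 19569/608 = -56*(-1/18947) + 19569*(1/608) = 56/18947 + 19569/608 = 370807891/11519776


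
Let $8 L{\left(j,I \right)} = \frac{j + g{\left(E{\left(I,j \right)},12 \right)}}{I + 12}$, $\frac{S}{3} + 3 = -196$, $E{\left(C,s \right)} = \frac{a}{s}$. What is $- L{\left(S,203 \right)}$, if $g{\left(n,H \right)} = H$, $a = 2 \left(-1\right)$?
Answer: $\frac{117}{344} \approx 0.34012$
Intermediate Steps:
$a = -2$
$E{\left(C,s \right)} = - \frac{2}{s}$
$S = -597$ ($S = -9 + 3 \left(-196\right) = -9 - 588 = -597$)
$L{\left(j,I \right)} = \frac{12 + j}{8 \left(12 + I\right)}$ ($L{\left(j,I \right)} = \frac{\left(j + 12\right) \frac{1}{I + 12}}{8} = \frac{\left(12 + j\right) \frac{1}{12 + I}}{8} = \frac{\frac{1}{12 + I} \left(12 + j\right)}{8} = \frac{12 + j}{8 \left(12 + I\right)}$)
$- L{\left(S,203 \right)} = - \frac{12 - 597}{8 \left(12 + 203\right)} = - \frac{-585}{8 \cdot 215} = \left(-1\right) \left(- \frac{117}{344}\right) = \frac{117}{344}$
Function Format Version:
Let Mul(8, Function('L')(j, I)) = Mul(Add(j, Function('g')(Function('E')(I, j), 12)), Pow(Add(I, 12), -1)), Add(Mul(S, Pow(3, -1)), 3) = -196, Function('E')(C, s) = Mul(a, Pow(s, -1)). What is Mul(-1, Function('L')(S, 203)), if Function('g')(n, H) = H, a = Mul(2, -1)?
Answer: Rational(117, 344) ≈ 0.34012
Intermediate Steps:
a = -2
Function('E')(C, s) = Mul(-2, Pow(s, -1))
S = -597 (S = Add(-9, Mul(3, -196)) = Add(-9, -588) = -597)
Function('L')(j, I) = Mul(Rational(1, 8), Pow(Add(12, I), -1), Add(12, j)) (Function('L')(j, I) = Mul(Rational(1, 8), Mul(Add(j, 12), Pow(Add(I, 12), -1))) = Mul(Rational(1, 8), Mul(Add(12, j), Pow(Add(12, I), -1))) = Mul(Rational(1, 8), Mul(Pow(Add(12, I), -1), Add(12, j))) = Mul(Rational(1, 8), Pow(Add(12, I), -1), Add(12, j)))
Mul(-1, Function('L')(S, 203)) = Mul(-1, Mul(Rational(1, 8), Pow(Add(12, 203), -1), Add(12, -597))) = Mul(-1, Mul(Rational(1, 8), Pow(215, -1), -585)) = Mul(-1, Mul(Rational(1, 8), Rational(1, 215), -585)) = Mul(-1, Rational(-117, 344)) = Rational(117, 344)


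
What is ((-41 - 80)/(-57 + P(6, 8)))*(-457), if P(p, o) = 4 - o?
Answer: -55297/61 ≈ -906.51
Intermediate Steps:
((-41 - 80)/(-57 + P(6, 8)))*(-457) = ((-41 - 80)/(-57 + (4 - 1*8)))*(-457) = -121/(-57 + (4 - 8))*(-457) = -121/(-57 - 4)*(-457) = -121/(-61)*(-457) = -121*(-1/61)*(-457) = (121/61)*(-457) = -55297/61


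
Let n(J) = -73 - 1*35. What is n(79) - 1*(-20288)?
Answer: 20180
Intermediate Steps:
n(J) = -108 (n(J) = -73 - 35 = -108)
n(79) - 1*(-20288) = -108 - 1*(-20288) = -108 + 20288 = 20180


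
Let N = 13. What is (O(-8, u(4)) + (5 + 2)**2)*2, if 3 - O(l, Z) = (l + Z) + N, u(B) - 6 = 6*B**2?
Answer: -110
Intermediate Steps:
u(B) = 6 + 6*B**2
O(l, Z) = -10 - Z - l (O(l, Z) = 3 - ((l + Z) + 13) = 3 - ((Z + l) + 13) = 3 - (13 + Z + l) = 3 + (-13 - Z - l) = -10 - Z - l)
(O(-8, u(4)) + (5 + 2)**2)*2 = ((-10 - (6 + 6*4**2) - 1*(-8)) + (5 + 2)**2)*2 = ((-10 - (6 + 6*16) + 8) + 7**2)*2 = ((-10 - (6 + 96) + 8) + 49)*2 = ((-10 - 1*102 + 8) + 49)*2 = ((-10 - 102 + 8) + 49)*2 = (-104 + 49)*2 = -55*2 = -110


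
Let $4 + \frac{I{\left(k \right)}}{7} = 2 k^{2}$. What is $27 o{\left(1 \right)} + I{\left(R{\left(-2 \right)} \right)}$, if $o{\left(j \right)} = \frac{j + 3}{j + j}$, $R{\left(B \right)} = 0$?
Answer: $26$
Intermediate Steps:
$I{\left(k \right)} = -28 + 14 k^{2}$ ($I{\left(k \right)} = -28 + 7 \cdot 2 k^{2} = -28 + 14 k^{2}$)
$o{\left(j \right)} = \frac{3 + j}{2 j}$
$27 o{\left(1 \right)} + I{\left(R{\left(-2 \right)} \right)} = 27 \frac{3 + 1}{2 \cdot 1} - \left(28 - 14 \cdot 0^{2}\right) = 27 \cdot \frac{1}{2} \cdot 1 \cdot 4 + \left(-28 + 14 \cdot 0\right) = 27 \cdot 2 + \left(-28 + 0\right) = 54 - 28 = 26$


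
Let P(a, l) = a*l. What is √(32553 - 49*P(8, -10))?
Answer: √36473 ≈ 190.98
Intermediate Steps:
√(32553 - 49*P(8, -10)) = √(32553 - 392*(-10)) = √(32553 - 49*(-80)) = √(32553 + 3920) = √36473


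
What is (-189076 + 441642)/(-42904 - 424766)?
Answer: -126283/233835 ≈ -0.54005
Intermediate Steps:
(-189076 + 441642)/(-42904 - 424766) = 252566/(-467670) = 252566*(-1/467670) = -126283/233835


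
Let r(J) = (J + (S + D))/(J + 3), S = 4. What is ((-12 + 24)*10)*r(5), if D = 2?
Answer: 165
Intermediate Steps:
r(J) = (6 + J)/(3 + J) (r(J) = (J + (4 + 2))/(J + 3) = (J + 6)/(3 + J) = (6 + J)/(3 + J))
((-12 + 24)*10)*r(5) = ((-12 + 24)*10)*((6 + 5)/(3 + 5)) = (12*10)*(11/8) = 120*((⅛)*11) = 120*(11/8) = 165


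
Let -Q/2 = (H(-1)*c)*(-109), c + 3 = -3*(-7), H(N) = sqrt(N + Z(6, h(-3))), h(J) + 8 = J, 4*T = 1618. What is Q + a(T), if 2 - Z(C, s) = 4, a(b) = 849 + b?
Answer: 2507/2 + 3924*I*sqrt(3) ≈ 1253.5 + 6796.6*I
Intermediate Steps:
T = 809/2 (T = (1/4)*1618 = 809/2 ≈ 404.50)
h(J) = -8 + J
Z(C, s) = -2 (Z(C, s) = 2 - 1*4 = 2 - 4 = -2)
H(N) = sqrt(-2 + N) (H(N) = sqrt(N - 2) = sqrt(-2 + N))
c = 18 (c = -3 - 3*(-7) = -3 + 21 = 18)
Q = 3924*I*sqrt(3) (Q = -2*sqrt(-2 - 1)*18*(-109) = -2*sqrt(-3)*18*(-109) = -2*(I*sqrt(3))*18*(-109) = -2*18*I*sqrt(3)*(-109) = -(-3924)*I*sqrt(3) = 3924*I*sqrt(3) ≈ 6796.6*I)
Q + a(T) = 3924*I*sqrt(3) + (849 + 809/2) = 3924*I*sqrt(3) + 2507/2 = 2507/2 + 3924*I*sqrt(3)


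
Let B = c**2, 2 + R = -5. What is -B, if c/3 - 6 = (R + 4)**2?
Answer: -2025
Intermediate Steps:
R = -7 (R = -2 - 5 = -7)
c = 45 (c = 18 + 3*(-7 + 4)**2 = 18 + 3*(-3)**2 = 18 + 3*9 = 18 + 27 = 45)
B = 2025 (B = 45**2 = 2025)
-B = -1*2025 = -2025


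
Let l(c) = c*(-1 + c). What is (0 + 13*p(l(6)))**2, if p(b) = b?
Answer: 152100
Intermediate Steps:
(0 + 13*p(l(6)))**2 = (0 + 13*(6*(-1 + 6)))**2 = (0 + 13*(6*5))**2 = (0 + 13*30)**2 = (0 + 390)**2 = 390**2 = 152100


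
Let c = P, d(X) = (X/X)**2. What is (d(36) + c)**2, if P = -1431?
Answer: 2044900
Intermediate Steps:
d(X) = 1 (d(X) = 1**2 = 1)
c = -1431
(d(36) + c)**2 = (1 - 1431)**2 = (-1430)**2 = 2044900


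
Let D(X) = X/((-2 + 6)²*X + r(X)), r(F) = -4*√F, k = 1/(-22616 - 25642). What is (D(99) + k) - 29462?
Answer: -2250668525309/76392414 + 3*√11/6332 ≈ -29462.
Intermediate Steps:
k = -1/48258 (k = 1/(-48258) = -1/48258 ≈ -2.0722e-5)
D(X) = X/(-4*√X + 16*X) (D(X) = X/((-2 + 6)²*X - 4*√X) = X/(4²*X - 4*√X) = X/(16*X - 4*√X) = X/(-4*√X + 16*X))
(D(99) + k) - 29462 = ((¼)*99/(-√99 + 4*99) - 1/48258) - 29462 = ((¼)*99/(-3*√11 + 396) - 1/48258) - 29462 = ((¼)*99/(396 - 3*√11) - 1/48258) - 29462 = (99/(4*(396 - 3*√11)) - 1/48258) - 29462 = (-1/48258 + 99/(4*(396 - 3*√11))) - 29462 = -1421777197/48258 + 99/(4*(396 - 3*√11))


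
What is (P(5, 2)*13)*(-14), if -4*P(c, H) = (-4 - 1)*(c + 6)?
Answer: -5005/2 ≈ -2502.5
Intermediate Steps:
P(c, H) = 15/2 + 5*c/4 (P(c, H) = -(-4 - 1)*(c + 6)/4 = -(-5)*(6 + c)/4 = -(-30 - 5*c)/4 = 15/2 + 5*c/4)
(P(5, 2)*13)*(-14) = ((15/2 + (5/4)*5)*13)*(-14) = ((15/2 + 25/4)*13)*(-14) = ((55/4)*13)*(-14) = (715/4)*(-14) = -5005/2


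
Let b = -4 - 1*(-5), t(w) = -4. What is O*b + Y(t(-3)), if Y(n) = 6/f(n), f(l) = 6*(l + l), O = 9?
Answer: 71/8 ≈ 8.8750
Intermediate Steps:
b = 1 (b = -4 + 5 = 1)
f(l) = 12*l (f(l) = 6*(2*l) = 12*l)
Y(n) = 1/(2*n) (Y(n) = 6/((12*n)) = 6*(1/(12*n)) = 1/(2*n))
O*b + Y(t(-3)) = 9*1 + (½)/(-4) = 9 + (½)*(-¼) = 9 - ⅛ = 71/8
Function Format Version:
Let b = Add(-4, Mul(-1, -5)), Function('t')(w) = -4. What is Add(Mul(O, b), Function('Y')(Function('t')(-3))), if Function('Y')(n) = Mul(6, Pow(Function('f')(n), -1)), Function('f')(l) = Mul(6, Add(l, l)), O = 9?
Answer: Rational(71, 8) ≈ 8.8750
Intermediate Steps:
b = 1 (b = Add(-4, 5) = 1)
Function('f')(l) = Mul(12, l) (Function('f')(l) = Mul(6, Mul(2, l)) = Mul(12, l))
Function('Y')(n) = Mul(Rational(1, 2), Pow(n, -1)) (Function('Y')(n) = Mul(6, Pow(Mul(12, n), -1)) = Mul(6, Mul(Rational(1, 12), Pow(n, -1))) = Mul(Rational(1, 2), Pow(n, -1)))
Add(Mul(O, b), Function('Y')(Function('t')(-3))) = Add(Mul(9, 1), Mul(Rational(1, 2), Pow(-4, -1))) = Add(9, Mul(Rational(1, 2), Rational(-1, 4))) = Add(9, Rational(-1, 8)) = Rational(71, 8)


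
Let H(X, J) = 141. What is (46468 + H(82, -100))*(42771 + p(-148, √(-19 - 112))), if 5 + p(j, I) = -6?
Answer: 1993000840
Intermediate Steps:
p(j, I) = -11 (p(j, I) = -5 - 6 = -11)
(46468 + H(82, -100))*(42771 + p(-148, √(-19 - 112))) = (46468 + 141)*(42771 - 11) = 46609*42760 = 1993000840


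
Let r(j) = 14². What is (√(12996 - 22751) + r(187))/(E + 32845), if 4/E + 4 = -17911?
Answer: 3511340/588418171 + 17915*I*√9755/588418171 ≈ 0.0059674 + 0.0030071*I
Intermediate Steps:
E = -4/17915 (E = 4/(-4 - 17911) = 4/(-17915) = 4*(-1/17915) = -4/17915 ≈ -0.00022328)
r(j) = 196
(√(12996 - 22751) + r(187))/(E + 32845) = (√(12996 - 22751) + 196)/(-4/17915 + 32845) = (√(-9755) + 196)/(588418171/17915) = (I*√9755 + 196)*(17915/588418171) = (196 + I*√9755)*(17915/588418171) = 3511340/588418171 + 17915*I*√9755/588418171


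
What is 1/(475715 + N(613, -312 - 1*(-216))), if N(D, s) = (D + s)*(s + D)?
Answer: 1/743004 ≈ 1.3459e-6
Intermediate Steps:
N(D, s) = (D + s)² (N(D, s) = (D + s)*(D + s) = (D + s)²)
1/(475715 + N(613, -312 - 1*(-216))) = 1/(475715 + (613 + (-312 - 1*(-216)))²) = 1/(475715 + (613 + (-312 + 216))²) = 1/(475715 + (613 - 96)²) = 1/(475715 + 517²) = 1/(475715 + 267289) = 1/743004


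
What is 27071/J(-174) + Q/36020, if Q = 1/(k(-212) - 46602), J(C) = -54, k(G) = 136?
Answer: -22654438358887/45190043640 ≈ -501.31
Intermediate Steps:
Q = -1/46466 (Q = 1/(136 - 46602) = 1/(-46466) = -1/46466 ≈ -2.1521e-5)
27071/J(-174) + Q/36020 = 27071/(-54) - 1/46466/36020 = 27071*(-1/54) - 1/46466*1/36020 = -27071/54 - 1/1673705320 = -22654438358887/45190043640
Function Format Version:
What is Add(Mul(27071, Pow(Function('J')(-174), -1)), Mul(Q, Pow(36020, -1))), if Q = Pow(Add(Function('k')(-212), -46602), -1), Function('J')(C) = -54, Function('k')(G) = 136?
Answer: Rational(-22654438358887, 45190043640) ≈ -501.31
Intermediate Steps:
Q = Rational(-1, 46466) (Q = Pow(Add(136, -46602), -1) = Pow(-46466, -1) = Rational(-1, 46466) ≈ -2.1521e-5)
Add(Mul(27071, Pow(Function('J')(-174), -1)), Mul(Q, Pow(36020, -1))) = Add(Mul(27071, Pow(-54, -1)), Mul(Rational(-1, 46466), Pow(36020, -1))) = Add(Mul(27071, Rational(-1, 54)), Mul(Rational(-1, 46466), Rational(1, 36020))) = Add(Rational(-27071, 54), Rational(-1, 1673705320)) = Rational(-22654438358887, 45190043640)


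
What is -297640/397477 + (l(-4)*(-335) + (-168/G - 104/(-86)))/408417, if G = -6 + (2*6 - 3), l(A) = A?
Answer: -5205166973912/6980463648087 ≈ -0.74568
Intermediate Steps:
G = 3 (G = -6 + (12 - 3) = -6 + 9 = 3)
-297640/397477 + (l(-4)*(-335) + (-168/G - 104/(-86)))/408417 = -297640/397477 + (-4*(-335) + (-168/3 - 104/(-86)))/408417 = -297640*1/397477 + (1340 + (-168*1/3 - 104*(-1/86)))*(1/408417) = -297640/397477 + (1340 + (-56 + 52/43))*(1/408417) = -297640/397477 + (1340 - 2356/43)*(1/408417) = -297640/397477 + (55264/43)*(1/408417) = -297640/397477 + 55264/17561931 = -5205166973912/6980463648087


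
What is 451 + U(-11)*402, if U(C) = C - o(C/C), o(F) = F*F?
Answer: -4373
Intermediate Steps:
o(F) = F**2
U(C) = -1 + C (U(C) = C - (C/C)**2 = C - 1*1**2 = C - 1*1 = C - 1 = -1 + C)
451 + U(-11)*402 = 451 + (-1 - 11)*402 = 451 - 12*402 = 451 - 4824 = -4373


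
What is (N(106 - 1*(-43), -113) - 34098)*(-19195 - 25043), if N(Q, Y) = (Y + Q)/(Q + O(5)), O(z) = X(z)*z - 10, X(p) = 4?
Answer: 79946117316/53 ≈ 1.5084e+9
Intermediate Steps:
O(z) = -10 + 4*z (O(z) = 4*z - 10 = -10 + 4*z)
N(Q, Y) = (Q + Y)/(10 + Q) (N(Q, Y) = (Y + Q)/(Q + (-10 + 4*5)) = (Q + Y)/(Q + (-10 + 20)) = (Q + Y)/(Q + 10) = (Q + Y)/(10 + Q))
(N(106 - 1*(-43), -113) - 34098)*(-19195 - 25043) = (((106 - 1*(-43)) - 113)/(10 + (106 - 1*(-43))) - 34098)*(-19195 - 25043) = (((106 + 43) - 113)/(10 + (106 + 43)) - 34098)*(-44238) = ((149 - 113)/(10 + 149) - 34098)*(-44238) = (36/159 - 34098)*(-44238) = ((1/159)*36 - 34098)*(-44238) = (12/53 - 34098)*(-44238) = -1807182/53*(-44238) = 79946117316/53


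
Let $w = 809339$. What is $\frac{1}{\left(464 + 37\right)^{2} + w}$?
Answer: $\frac{1}{1060340} \approx 9.4309 \cdot 10^{-7}$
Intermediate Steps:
$\frac{1}{\left(464 + 37\right)^{2} + w} = \frac{1}{\left(464 + 37\right)^{2} + 809339} = \frac{1}{501^{2} + 809339} = \frac{1}{251001 + 809339} = \frac{1}{1060340}$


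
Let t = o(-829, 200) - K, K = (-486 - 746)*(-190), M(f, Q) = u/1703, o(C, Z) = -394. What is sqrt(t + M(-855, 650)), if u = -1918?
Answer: 2*I*sqrt(170006717855)/1703 ≈ 484.23*I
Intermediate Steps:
M(f, Q) = -1918/1703
K = 234080 (K = -1232*(-190) = 234080)
t = -234474 (t = -394 - 1*234080 = -394 - 234080 = -234474)
sqrt(t + M(-855, 650)) = sqrt(-234474 - 1918/1703) = sqrt(-399311140/1703) = 2*I*sqrt(170006717855)/1703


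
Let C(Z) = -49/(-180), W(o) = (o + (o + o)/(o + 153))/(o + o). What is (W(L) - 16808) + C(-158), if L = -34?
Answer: -360010639/21420 ≈ -16807.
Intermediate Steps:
W(o) = (o + 2*o/(153 + o))/(2*o) (W(o) = (o + (2*o)/(153 + o))/((2*o)) = (o + 2*o/(153 + o))*(1/(2*o)) = (o + 2*o/(153 + o))/(2*o))
C(Z) = 49/180 (C(Z) = -49*(-1/180) = 49/180)
(W(L) - 16808) + C(-158) = ((155 - 34)/(2*(153 - 34)) - 16808) + 49/180 = ((½)*121/119 - 16808) + 49/180 = ((½)*(1/119)*121 - 16808) + 49/180 = (121/238 - 16808) + 49/180 = -4000183/238 + 49/180 = -360010639/21420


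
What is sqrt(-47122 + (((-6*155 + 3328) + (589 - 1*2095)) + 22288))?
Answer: I*sqrt(23942) ≈ 154.73*I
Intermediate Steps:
sqrt(-47122 + (((-6*155 + 3328) + (589 - 1*2095)) + 22288)) = sqrt(-47122 + (((-930 + 3328) + (589 - 2095)) + 22288)) = sqrt(-47122 + ((2398 - 1506) + 22288)) = sqrt(-47122 + (892 + 22288)) = sqrt(-47122 + 23180) = sqrt(-23942) = I*sqrt(23942)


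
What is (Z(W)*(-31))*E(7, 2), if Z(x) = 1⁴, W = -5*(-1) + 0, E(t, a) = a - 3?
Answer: 31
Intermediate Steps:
E(t, a) = -3 + a
W = 5 (W = 5 + 0 = 5)
Z(x) = 1
(Z(W)*(-31))*E(7, 2) = (1*(-31))*(-3 + 2) = -31*(-1) = 31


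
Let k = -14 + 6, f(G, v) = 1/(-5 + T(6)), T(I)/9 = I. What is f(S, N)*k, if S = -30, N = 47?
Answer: -8/49 ≈ -0.16327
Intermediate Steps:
T(I) = 9*I
f(G, v) = 1/49 (f(G, v) = 1/(-5 + 9*6) = 1/(-5 + 54) = 1/49)
k = -8
f(S, N)*k = (1/49)*(-8) = -8/49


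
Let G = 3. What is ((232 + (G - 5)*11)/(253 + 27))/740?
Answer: 3/2960 ≈ 0.0010135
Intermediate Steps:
((232 + (G - 5)*11)/(253 + 27))/740 = ((232 + (3 - 5)*11)/(253 + 27))/740 = ((232 - 2*11)/280)*(1/740) = ((232 - 22)*(1/280))*(1/740) = (210*(1/280))*(1/740) = (¾)*(1/740) = 3/2960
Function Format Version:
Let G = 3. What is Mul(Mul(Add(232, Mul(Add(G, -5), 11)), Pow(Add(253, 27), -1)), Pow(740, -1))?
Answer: Rational(3, 2960) ≈ 0.0010135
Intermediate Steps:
Mul(Mul(Add(232, Mul(Add(G, -5), 11)), Pow(Add(253, 27), -1)), Pow(740, -1)) = Mul(Mul(Add(232, Mul(Add(3, -5), 11)), Pow(Add(253, 27), -1)), Pow(740, -1)) = Mul(Mul(Add(232, Mul(-2, 11)), Pow(280, -1)), Rational(1, 740)) = Mul(Mul(Add(232, -22), Rational(1, 280)), Rational(1, 740)) = Mul(Mul(210, Rational(1, 280)), Rational(1, 740)) = Mul(Rational(3, 4), Rational(1, 740)) = Rational(3, 2960)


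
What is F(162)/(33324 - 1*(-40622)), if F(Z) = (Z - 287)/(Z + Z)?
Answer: -125/23958504 ≈ -5.2174e-6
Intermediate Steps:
F(Z) = (-287 + Z)/(2*Z) (F(Z) = (-287 + Z)/((2*Z)) = (-287 + Z)*(1/(2*Z)) = (-287 + Z)/(2*Z))
F(162)/(33324 - 1*(-40622)) = ((1/2)*(-287 + 162)/162)/(33324 - 1*(-40622)) = ((1/2)*(1/162)*(-125))/(33324 + 40622) = -125/324/73946 = -125/324*1/73946 = -125/23958504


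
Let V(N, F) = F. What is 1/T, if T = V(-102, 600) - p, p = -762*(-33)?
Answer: -1/24546 ≈ -4.0740e-5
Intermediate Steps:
p = 25146
T = -24546 (T = 600 - 1*25146 = 600 - 25146 = -24546)
1/T = 1/(-24546) = -1/24546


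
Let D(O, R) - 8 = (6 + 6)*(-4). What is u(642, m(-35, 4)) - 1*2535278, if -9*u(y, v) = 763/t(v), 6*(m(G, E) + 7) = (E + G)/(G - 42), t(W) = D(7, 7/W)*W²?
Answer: -260099464227193/102592090 ≈ -2.5353e+6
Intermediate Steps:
D(O, R) = -40 (D(O, R) = 8 + (6 + 6)*(-4) = 8 + 12*(-4) = 8 - 48 = -40)
t(W) = -40*W²
m(G, E) = -7 + (E + G)/(6*(-42 + G)) (m(G, E) = -7 + ((E + G)/(G - 42))/6 = -7 + ((E + G)/(-42 + G))/6 = -7 + (E + G)/(6*(-42 + G)))
u(y, v) = 763/(360*v²) (u(y, v) = -763/(9*((-40*v²))) = -763*(-1/(40*v²))/9 = -(-763)/(360*v²) = 763/(360*v²))
u(642, m(-35, 4)) - 1*2535278 = 763/(360*((1764 + 4 - 41*(-35))/(6*(-42 - 35)))²) - 1*2535278 = 763/(360*((⅙)*(1764 + 4 + 1435)/(-77))²) - 2535278 = 763/(360*((⅙)*(-1/77)*3203)²) - 2535278 = 763/(360*(-3203/462)²) - 2535278 = (763/360)*(213444/10259209) - 2535278 = 4523827/102592090 - 2535278 = -260099464227193/102592090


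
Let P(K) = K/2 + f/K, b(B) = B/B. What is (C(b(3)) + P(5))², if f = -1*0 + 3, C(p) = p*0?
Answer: 961/100 ≈ 9.6100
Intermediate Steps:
b(B) = 1
C(p) = 0
f = 3 (f = 0 + 3 = 3)
P(K) = K/2 + 3/K
(C(b(3)) + P(5))² = (0 + ((½)*5 + 3/5))² = (0 + (5/2 + 3*(⅕)))² = (0 + (5/2 + ⅗))² = (0 + 31/10)² = (31/10)² = 961/100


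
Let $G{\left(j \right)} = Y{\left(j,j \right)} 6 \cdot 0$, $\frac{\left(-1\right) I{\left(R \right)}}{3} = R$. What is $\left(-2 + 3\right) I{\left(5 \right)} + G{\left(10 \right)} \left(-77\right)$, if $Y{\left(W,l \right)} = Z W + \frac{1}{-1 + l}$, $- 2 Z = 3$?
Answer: $-15$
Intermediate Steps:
$I{\left(R \right)} = - 3 R$
$Z = - \frac{3}{2}$ ($Z = \left(- \frac{1}{2}\right) 3 = - \frac{3}{2} \approx -1.5$)
$Y{\left(W,l \right)} = \frac{1}{-1 + l} - \frac{3 W}{2}$ ($Y{\left(W,l \right)} = - \frac{3 W}{2} + \frac{1}{-1 + l} = \frac{1}{-1 + l} - \frac{3 W}{2}$)
$G{\left(j \right)} = 0$ ($G{\left(j \right)} = \frac{2 + 3 j - 3 j j}{2 \left(-1 + j\right)} 6 \cdot 0 = \frac{2 + 3 j - 3 j^{2}}{2 \left(-1 + j\right)} 6 \cdot 0 = \frac{2 - 3 j^{2} + 3 j}{2 \left(-1 + j\right)} 6 \cdot 0 = \frac{3 \left(2 - 3 j^{2} + 3 j\right)}{-1 + j} 0 = 0$)
$\left(-2 + 3\right) I{\left(5 \right)} + G{\left(10 \right)} \left(-77\right) = \left(-2 + 3\right) \left(\left(-3\right) 5\right) + 0 \left(-77\right) = 1 \left(-15\right) + 0 = -15 + 0 = -15$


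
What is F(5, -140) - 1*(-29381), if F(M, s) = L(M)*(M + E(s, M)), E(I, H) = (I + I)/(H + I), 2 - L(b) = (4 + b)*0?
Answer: 793669/27 ≈ 29395.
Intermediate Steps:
L(b) = 2 (L(b) = 2 - (4 + b)*0 = 2 - 1*0 = 2 + 0 = 2)
E(I, H) = 2*I/(H + I) (E(I, H) = (2*I)/(H + I) = 2*I/(H + I))
F(M, s) = 2*M + 4*s/(M + s) (F(M, s) = 2*(M + 2*s/(M + s)) = 2*M + 4*s/(M + s))
F(5, -140) - 1*(-29381) = 2*(2*(-140) + 5*(5 - 140))/(5 - 140) - 1*(-29381) = 2*(-280 + 5*(-135))/(-135) + 29381 = 2*(-1/135)*(-280 - 675) + 29381 = 2*(-1/135)*(-955) + 29381 = 382/27 + 29381 = 793669/27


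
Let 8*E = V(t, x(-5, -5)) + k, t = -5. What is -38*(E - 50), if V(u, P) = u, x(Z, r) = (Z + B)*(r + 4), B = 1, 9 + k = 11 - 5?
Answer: 1938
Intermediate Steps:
k = -3 (k = -9 + (11 - 5) = -9 + 6 = -3)
x(Z, r) = (1 + Z)*(4 + r) (x(Z, r) = (Z + 1)*(r + 4) = (1 + Z)*(4 + r))
E = -1 (E = (-5 - 3)/8 = (⅛)*(-8) = -1)
-38*(E - 50) = -38*(-1 - 50) = -38*(-51) = 1938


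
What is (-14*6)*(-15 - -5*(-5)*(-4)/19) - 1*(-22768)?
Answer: 448132/19 ≈ 23586.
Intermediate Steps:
(-14*6)*(-15 - -5*(-5)*(-4)/19) - 1*(-22768) = -84*(-15 - 25*(-4)/19) + 22768 = -84*(-15 - (-100)/19) + 22768 = -84*(-15 - 1*(-100/19)) + 22768 = -84*(-15 + 100/19) + 22768 = -84*(-185/19) + 22768 = 15540/19 + 22768 = 448132/19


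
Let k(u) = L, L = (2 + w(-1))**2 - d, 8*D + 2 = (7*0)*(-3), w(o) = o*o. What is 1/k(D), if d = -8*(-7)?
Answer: -1/47 ≈ -0.021277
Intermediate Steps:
w(o) = o**2
d = 56
D = -1/4 (D = -1/4 + ((7*0)*(-3))/8 = -1/4 + (0*(-3))/8 = -1/4 + (1/8)*0 = -1/4 + 0 = -1/4 ≈ -0.25000)
L = -47 (L = (2 + (-1)**2)**2 - 1*56 = (2 + 1)**2 - 56 = 3**2 - 56 = 9 - 56 = -47)
k(u) = -47
1/k(D) = 1/(-47) = -1/47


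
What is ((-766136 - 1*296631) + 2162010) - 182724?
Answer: 916519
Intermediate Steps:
((-766136 - 1*296631) + 2162010) - 182724 = ((-766136 - 296631) + 2162010) - 182724 = (-1062767 + 2162010) - 182724 = 1099243 - 182724 = 916519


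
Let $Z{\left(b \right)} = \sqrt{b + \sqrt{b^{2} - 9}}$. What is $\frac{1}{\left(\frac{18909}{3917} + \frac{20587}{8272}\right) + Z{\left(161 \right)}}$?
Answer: $\frac{1}{\frac{237054527}{32401424} + \sqrt{161 + 2 \sqrt{6478}}} \approx 0.039589$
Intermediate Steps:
$Z{\left(b \right)} = \sqrt{b + \sqrt{-9 + b^{2}}}$
$\frac{1}{\left(\frac{18909}{3917} + \frac{20587}{8272}\right) + Z{\left(161 \right)}} = \frac{1}{\left(\frac{18909}{3917} + \frac{20587}{8272}\right) + \sqrt{161 + \sqrt{-9 + 161^{2}}}} = \frac{1}{\left(18909 \cdot \frac{1}{3917} + 20587 \cdot \frac{1}{8272}\right) + \sqrt{161 + \sqrt{-9 + 25921}}} = \frac{1}{\left(\frac{18909}{3917} + \frac{20587}{8272}\right) + \sqrt{161 + \sqrt{25912}}} = \frac{1}{\frac{237054527}{32401424} + \sqrt{161 + 2 \sqrt{6478}}}$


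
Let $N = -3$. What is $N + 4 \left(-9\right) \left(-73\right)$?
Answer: $2625$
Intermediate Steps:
$N + 4 \left(-9\right) \left(-73\right) = -3 + 4 \left(-9\right) \left(-73\right) = -3 - -2628 = -3 + 2628 = 2625$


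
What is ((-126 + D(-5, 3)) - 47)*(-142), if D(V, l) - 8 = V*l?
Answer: 25560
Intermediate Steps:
D(V, l) = 8 + V*l
((-126 + D(-5, 3)) - 47)*(-142) = ((-126 + (8 - 5*3)) - 47)*(-142) = ((-126 + (8 - 15)) - 47)*(-142) = ((-126 - 7) - 47)*(-142) = (-133 - 47)*(-142) = -180*(-142) = 25560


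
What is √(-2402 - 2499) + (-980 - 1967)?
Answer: -2947 + 13*I*√29 ≈ -2947.0 + 70.007*I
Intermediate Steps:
√(-2402 - 2499) + (-980 - 1967) = √(-4901) - 2947 = 13*I*√29 - 2947 = -2947 + 13*I*√29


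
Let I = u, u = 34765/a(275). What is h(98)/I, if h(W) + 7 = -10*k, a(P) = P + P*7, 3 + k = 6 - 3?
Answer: -3080/6953 ≈ -0.44297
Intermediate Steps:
k = 0 (k = -3 + (6 - 3) = -3 + 3 = 0)
a(P) = 8*P (a(P) = P + 7*P = 8*P)
u = 6953/440 (u = 34765/((8*275)) = 34765/2200 = 34765*(1/2200) = 6953/440 ≈ 15.802)
I = 6953/440 ≈ 15.802
h(W) = -7 (h(W) = -7 - 10*0 = -7 + 0 = -7)
h(98)/I = -7/6953/440 = -7*440/6953 = -3080/6953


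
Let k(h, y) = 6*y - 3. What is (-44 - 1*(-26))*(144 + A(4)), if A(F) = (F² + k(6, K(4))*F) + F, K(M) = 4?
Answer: -4464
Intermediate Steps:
k(h, y) = -3 + 6*y
A(F) = F² + 22*F (A(F) = (F² + (-3 + 6*4)*F) + F = (F² + (-3 + 24)*F) + F = (F² + 21*F) + F = F² + 22*F)
(-44 - 1*(-26))*(144 + A(4)) = (-44 - 1*(-26))*(144 + 4*(22 + 4)) = (-44 + 26)*(144 + 4*26) = -18*(144 + 104) = -18*248 = -4464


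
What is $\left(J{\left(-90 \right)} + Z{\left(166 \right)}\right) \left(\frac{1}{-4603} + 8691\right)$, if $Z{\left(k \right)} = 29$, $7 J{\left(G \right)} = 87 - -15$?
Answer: $\frac{12201424960}{32221} \approx 3.7868 \cdot 10^{5}$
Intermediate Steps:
$J{\left(G \right)} = \frac{102}{7}$ ($J{\left(G \right)} = \frac{87 - -15}{7} = \frac{87 + 15}{7} = \frac{1}{7} \cdot 102 = \frac{102}{7}$)
$\left(J{\left(-90 \right)} + Z{\left(166 \right)}\right) \left(\frac{1}{-4603} + 8691\right) = \left(\frac{102}{7} + 29\right) \left(\frac{1}{-4603} + 8691\right) = \frac{305 \left(- \frac{1}{4603} + 8691\right)}{7} = \frac{305}{7} \cdot \frac{40004672}{4603} = \frac{12201424960}{32221}$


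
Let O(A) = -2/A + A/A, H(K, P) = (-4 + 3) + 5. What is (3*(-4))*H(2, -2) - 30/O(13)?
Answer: -918/11 ≈ -83.455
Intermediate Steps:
H(K, P) = 4 (H(K, P) = -1 + 5 = 4)
O(A) = 1 - 2/A (O(A) = -2/A + 1 = 1 - 2/A)
(3*(-4))*H(2, -2) - 30/O(13) = (3*(-4))*4 - 30*13/(-2 + 13) = -12*4 - 30/((1/13)*11) = -48 - 30/11/13 = -48 - 30*13/11 = -48 - 390/11 = -918/11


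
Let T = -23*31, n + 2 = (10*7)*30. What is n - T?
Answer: 2811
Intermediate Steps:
n = 2098 (n = -2 + (10*7)*30 = -2 + 70*30 = -2 + 2100 = 2098)
T = -713
n - T = 2098 - 1*(-713) = 2098 + 713 = 2811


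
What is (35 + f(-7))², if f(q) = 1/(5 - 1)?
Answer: 19881/16 ≈ 1242.6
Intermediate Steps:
f(q) = ¼ (f(q) = 1/4 = ¼)
(35 + f(-7))² = (35 + ¼)² = (141/4)² = 19881/16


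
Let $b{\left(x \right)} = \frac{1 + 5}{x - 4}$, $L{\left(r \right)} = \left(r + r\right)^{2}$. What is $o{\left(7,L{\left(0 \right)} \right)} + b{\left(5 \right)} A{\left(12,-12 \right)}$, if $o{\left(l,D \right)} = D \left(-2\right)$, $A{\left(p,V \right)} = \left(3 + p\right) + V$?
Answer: $18$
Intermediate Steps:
$L{\left(r \right)} = 4 r^{2}$ ($L{\left(r \right)} = \left(2 r\right)^{2} = 4 r^{2}$)
$A{\left(p,V \right)} = 3 + V + p$
$o{\left(l,D \right)} = - 2 D$
$b{\left(x \right)} = \frac{6}{-4 + x}$
$o{\left(7,L{\left(0 \right)} \right)} + b{\left(5 \right)} A{\left(12,-12 \right)} = - 2 \cdot 4 \cdot 0^{2} + \frac{6}{-4 + 5} \left(3 - 12 + 12\right) = - 2 \cdot 4 \cdot 0 + \frac{6}{1} \cdot 3 = \left(-2\right) 0 + 6 \cdot 1 \cdot 3 = 0 + 6 \cdot 3 = 0 + 18 = 18$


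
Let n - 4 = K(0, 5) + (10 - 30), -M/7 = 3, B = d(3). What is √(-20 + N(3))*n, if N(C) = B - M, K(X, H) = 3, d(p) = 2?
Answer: -13*√3 ≈ -22.517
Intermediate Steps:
B = 2
M = -21 (M = -7*3 = -21)
n = -13 (n = 4 + (3 + (10 - 30)) = 4 + (3 - 20) = 4 - 17 = -13)
N(C) = 23 (N(C) = 2 - 1*(-21) = 2 + 21 = 23)
√(-20 + N(3))*n = √(-20 + 23)*(-13) = √3*(-13) = -13*√3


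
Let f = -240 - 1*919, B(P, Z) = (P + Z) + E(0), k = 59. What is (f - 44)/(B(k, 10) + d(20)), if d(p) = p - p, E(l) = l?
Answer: -401/23 ≈ -17.435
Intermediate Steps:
d(p) = 0
B(P, Z) = P + Z (B(P, Z) = (P + Z) + 0 = P + Z)
f = -1159 (f = -240 - 919 = -1159)
(f - 44)/(B(k, 10) + d(20)) = (-1159 - 44)/((59 + 10) + 0) = -1203/(69 + 0) = -1203/69 = -1203*1/69 = -401/23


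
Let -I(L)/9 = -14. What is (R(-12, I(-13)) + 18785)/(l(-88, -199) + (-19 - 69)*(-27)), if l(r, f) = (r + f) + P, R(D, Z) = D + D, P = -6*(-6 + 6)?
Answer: 18761/2089 ≈ 8.9809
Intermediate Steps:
I(L) = 126 (I(L) = -9*(-14) = 126)
P = 0 (P = -6*0 = 0)
R(D, Z) = 2*D
l(r, f) = f + r (l(r, f) = (r + f) + 0 = (f + r) + 0 = f + r)
(R(-12, I(-13)) + 18785)/(l(-88, -199) + (-19 - 69)*(-27)) = (2*(-12) + 18785)/((-199 - 88) + (-19 - 69)*(-27)) = (-24 + 18785)/(-287 - 88*(-27)) = 18761/(-287 + 2376) = 18761/2089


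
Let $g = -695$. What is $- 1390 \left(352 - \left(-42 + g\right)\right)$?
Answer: $-1513710$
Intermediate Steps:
$- 1390 \left(352 - \left(-42 + g\right)\right) = - 1390 \left(352 + \left(42 - -695\right)\right) = - 1390 \left(352 + \left(42 + 695\right)\right) = - 1390 \left(352 + 737\right) = \left(-1390\right) 1089 = -1513710$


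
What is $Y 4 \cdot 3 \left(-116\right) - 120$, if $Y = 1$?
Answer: $-1512$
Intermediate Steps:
$Y 4 \cdot 3 \left(-116\right) - 120 = 1 \cdot 4 \cdot 3 \left(-116\right) - 120 = 4 \cdot 3 \left(-116\right) - 120 = 12 \left(-116\right) - 120 = -1392 - 120 = -1512$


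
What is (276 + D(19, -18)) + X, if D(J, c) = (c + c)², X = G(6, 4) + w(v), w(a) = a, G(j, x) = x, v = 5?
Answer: 1581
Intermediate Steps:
X = 9 (X = 4 + 5 = 9)
D(J, c) = 4*c² (D(J, c) = (2*c)² = 4*c²)
(276 + D(19, -18)) + X = (276 + 4*(-18)²) + 9 = (276 + 4*324) + 9 = (276 + 1296) + 9 = 1572 + 9 = 1581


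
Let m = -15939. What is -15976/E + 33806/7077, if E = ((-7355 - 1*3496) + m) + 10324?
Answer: 334855874/58264941 ≈ 5.7471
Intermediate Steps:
E = -16466 (E = ((-7355 - 1*3496) - 15939) + 10324 = ((-7355 - 3496) - 15939) + 10324 = (-10851 - 15939) + 10324 = -26790 + 10324 = -16466)
-15976/E + 33806/7077 = -15976/(-16466) + 33806/7077 = -15976*(-1/16466) + 33806*(1/7077) = 7988/8233 + 33806/7077 = 334855874/58264941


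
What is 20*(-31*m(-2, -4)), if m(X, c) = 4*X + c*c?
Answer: -4960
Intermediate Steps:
m(X, c) = c**2 + 4*X (m(X, c) = 4*X + c**2 = c**2 + 4*X)
20*(-31*m(-2, -4)) = 20*(-31*((-4)**2 + 4*(-2))) = 20*(-31*(16 - 8)) = 20*(-31*8) = 20*(-248) = -4960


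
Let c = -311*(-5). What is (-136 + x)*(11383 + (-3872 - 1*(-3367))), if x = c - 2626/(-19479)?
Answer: 100234703702/6493 ≈ 1.5437e+7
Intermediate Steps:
c = 1555
x = 30292471/19479 (x = 1555 - 2626/(-19479) = 1555 - 2626*(-1)/19479 = 1555 - 1*(-2626/19479) = 1555 + 2626/19479 = 30292471/19479 ≈ 1555.1)
(-136 + x)*(11383 + (-3872 - 1*(-3367))) = (-136 + 30292471/19479)*(11383 + (-3872 - 1*(-3367))) = 27643327*(11383 + (-3872 + 3367))/19479 = 27643327*(11383 - 505)/19479 = (27643327/19479)*10878 = 100234703702/6493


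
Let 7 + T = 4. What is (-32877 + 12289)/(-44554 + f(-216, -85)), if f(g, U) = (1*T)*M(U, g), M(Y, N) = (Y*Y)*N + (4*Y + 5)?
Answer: -20588/4638251 ≈ -0.0044387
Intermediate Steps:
M(Y, N) = 5 + 4*Y + N*Y² (M(Y, N) = Y²*N + (5 + 4*Y) = N*Y² + (5 + 4*Y) = 5 + 4*Y + N*Y²)
T = -3 (T = -7 + 4 = -3)
f(g, U) = -15 - 12*U - 3*g*U² (f(g, U) = (1*(-3))*(5 + 4*U + g*U²) = -3*(5 + 4*U + g*U²) = -15 - 12*U - 3*g*U²)
(-32877 + 12289)/(-44554 + f(-216, -85)) = (-32877 + 12289)/(-44554 + (-15 - 12*(-85) - 3*(-216)*(-85)²)) = -20588/(-44554 + (-15 + 1020 - 3*(-216)*7225)) = -20588/(-44554 + (-15 + 1020 + 4681800)) = -20588/(-44554 + 4682805) = -20588/4638251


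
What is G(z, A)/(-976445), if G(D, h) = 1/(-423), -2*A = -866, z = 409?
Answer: 1/413036235 ≈ 2.4211e-9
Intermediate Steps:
A = 433 (A = -1/2*(-866) = 433)
G(D, h) = -1/423
G(z, A)/(-976445) = -1/423/(-976445) = -1/423*(-1/976445) = 1/413036235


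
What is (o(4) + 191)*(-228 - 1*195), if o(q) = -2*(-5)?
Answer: -85023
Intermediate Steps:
o(q) = 10
(o(4) + 191)*(-228 - 1*195) = (10 + 191)*(-228 - 1*195) = 201*(-228 - 195) = 201*(-423) = -85023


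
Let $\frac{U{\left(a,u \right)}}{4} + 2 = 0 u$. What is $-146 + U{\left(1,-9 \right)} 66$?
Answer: $-674$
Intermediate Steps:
$U{\left(a,u \right)} = -8$ ($U{\left(a,u \right)} = -8 + 4 \cdot 0 u = -8 + 4 \cdot 0 = -8 + 0 = -8$)
$-146 + U{\left(1,-9 \right)} 66 = -146 - 528 = -674$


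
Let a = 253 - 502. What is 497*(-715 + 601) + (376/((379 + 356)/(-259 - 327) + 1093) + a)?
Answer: -36406772705/639763 ≈ -56907.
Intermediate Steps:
a = -249
497*(-715 + 601) + (376/((379 + 356)/(-259 - 327) + 1093) + a) = 497*(-715 + 601) + (376/((379 + 356)/(-259 - 327) + 1093) - 249) = 497*(-114) + (376/(735/(-586) + 1093) - 249) = -56658 + (376/(735*(-1/586) + 1093) - 249) = -56658 + (376/(-735/586 + 1093) - 249) = -56658 + (376/(639763/586) - 249) = -56658 + ((586/639763)*376 - 249) = -56658 + (220336/639763 - 249) = -56658 - 159080651/639763 = -36406772705/639763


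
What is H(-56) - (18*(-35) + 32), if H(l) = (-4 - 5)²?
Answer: 679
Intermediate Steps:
H(l) = 81 (H(l) = (-9)² = 81)
H(-56) - (18*(-35) + 32) = 81 - (18*(-35) + 32) = 81 - (-630 + 32) = 81 - 1*(-598) = 81 + 598 = 679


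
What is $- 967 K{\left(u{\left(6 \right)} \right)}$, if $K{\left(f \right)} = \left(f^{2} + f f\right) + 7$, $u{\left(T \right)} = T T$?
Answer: $-2513233$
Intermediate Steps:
$u{\left(T \right)} = T^{2}$
$K{\left(f \right)} = 7 + 2 f^{2}$ ($K{\left(f \right)} = \left(f^{2} + f^{2}\right) + 7 = 2 f^{2} + 7 = 7 + 2 f^{2}$)
$- 967 K{\left(u{\left(6 \right)} \right)} = - 967 \left(7 + 2 \left(6^{2}\right)^{2}\right) = - 967 \left(7 + 2 \cdot 36^{2}\right) = - 967 \left(7 + 2 \cdot 1296\right) = - 967 \left(7 + 2592\right) = \left(-967\right) 2599 = -2513233$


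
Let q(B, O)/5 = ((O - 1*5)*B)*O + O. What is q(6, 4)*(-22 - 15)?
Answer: 3700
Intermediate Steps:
q(B, O) = 5*O + 5*B*O*(-5 + O) (q(B, O) = 5*(((O - 1*5)*B)*O + O) = 5*(((O - 5)*B)*O + O) = 5*(((-5 + O)*B)*O + O) = 5*((B*(-5 + O))*O + O) = 5*(B*O*(-5 + O) + O) = 5*(O + B*O*(-5 + O)) = 5*O + 5*B*O*(-5 + O))
q(6, 4)*(-22 - 15) = (5*4*(1 - 5*6 + 6*4))*(-22 - 15) = (5*4*(1 - 30 + 24))*(-37) = (5*4*(-5))*(-37) = -100*(-37) = 3700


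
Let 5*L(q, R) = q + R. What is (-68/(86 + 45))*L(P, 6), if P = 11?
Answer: -1156/655 ≈ -1.7649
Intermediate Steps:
L(q, R) = R/5 + q/5 (L(q, R) = (q + R)/5 = (R + q)/5 = R/5 + q/5)
(-68/(86 + 45))*L(P, 6) = (-68/(86 + 45))*((⅕)*6 + (⅕)*11) = (-68/131)*(6/5 + 11/5) = ((1/131)*(-68))*(17/5) = -68/131*17/5 = -1156/655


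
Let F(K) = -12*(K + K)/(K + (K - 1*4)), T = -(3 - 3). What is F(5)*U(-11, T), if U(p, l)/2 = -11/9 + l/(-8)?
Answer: 440/9 ≈ 48.889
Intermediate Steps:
T = 0 (T = -1*0 = 0)
U(p, l) = -22/9 - l/4 (U(p, l) = 2*(-11/9 + l/(-8)) = 2*(-11*⅑ + l*(-⅛)) = 2*(-11/9 - l/8) = -22/9 - l/4)
F(K) = -24*K/(-4 + 2*K) (F(K) = -12*2*K/(K + (K - 4)) = -12*2*K/(K + (-4 + K)) = -12*2*K/(-4 + 2*K) = -24*K/(-4 + 2*K))
F(5)*U(-11, T) = (-12*5/(-2 + 5))*(-22/9 - ¼*0) = (-12*5/3)*(-22/9 + 0) = -12*5*⅓*(-22/9) = -20*(-22/9) = 440/9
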